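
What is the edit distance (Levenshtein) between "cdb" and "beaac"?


Computing edit distance: "cdb" -> "beaac"
DP table:
           b    e    a    a    c
      0    1    2    3    4    5
  c   1    1    2    3    4    4
  d   2    2    2    3    4    5
  b   3    2    3    3    4    5
Edit distance = dp[3][5] = 5

5


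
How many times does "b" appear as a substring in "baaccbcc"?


Searching for "b" in "baaccbcc"
Scanning each position:
  Position 0: "b" => MATCH
  Position 1: "a" => no
  Position 2: "a" => no
  Position 3: "c" => no
  Position 4: "c" => no
  Position 5: "b" => MATCH
  Position 6: "c" => no
  Position 7: "c" => no
Total occurrences: 2

2


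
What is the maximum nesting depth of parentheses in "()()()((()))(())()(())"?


Input: "()()()((()))(())()(())"
Tracking depth:
  Position 0 '(': depth becomes 1
  Position 1 ')': depth becomes 0
  Position 2 '(': depth becomes 1
  Position 3 ')': depth becomes 0
  Position 4 '(': depth becomes 1
  Position 5 ')': depth becomes 0
  Position 6 '(': depth becomes 1
  Position 7 '(': depth becomes 2
  Position 8 '(': depth becomes 3
  Position 9 ')': depth becomes 2
  Position 10 ')': depth becomes 1
  Position 11 ')': depth becomes 0
  Position 12 '(': depth becomes 1
  Position 13 '(': depth becomes 2
  Position 14 ')': depth becomes 1
  Position 15 ')': depth becomes 0
  Position 16 '(': depth becomes 1
  Position 17 ')': depth becomes 0
  Position 18 '(': depth becomes 1
  Position 19 '(': depth becomes 2
  Position 20 ')': depth becomes 1
  Position 21 ')': depth becomes 0
Maximum depth reached: 3

3


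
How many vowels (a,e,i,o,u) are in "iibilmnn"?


Input: iibilmnn
Checking each character:
  'i' at position 0: vowel (running total: 1)
  'i' at position 1: vowel (running total: 2)
  'b' at position 2: consonant
  'i' at position 3: vowel (running total: 3)
  'l' at position 4: consonant
  'm' at position 5: consonant
  'n' at position 6: consonant
  'n' at position 7: consonant
Total vowels: 3

3


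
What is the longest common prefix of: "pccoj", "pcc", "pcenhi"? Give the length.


Words: pccoj, pcc, pcenhi
  Position 0: all 'p' => match
  Position 1: all 'c' => match
  Position 2: ('c', 'c', 'e') => mismatch, stop
LCP = "pc" (length 2)

2


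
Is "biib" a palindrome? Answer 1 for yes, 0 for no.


Input: biib
Reversed: biib
  Compare pos 0 ('b') with pos 3 ('b'): match
  Compare pos 1 ('i') with pos 2 ('i'): match
Result: palindrome

1


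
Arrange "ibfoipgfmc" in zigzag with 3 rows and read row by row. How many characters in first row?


Zigzag "ibfoipgfmc" into 3 rows:
Placing characters:
  'i' => row 0
  'b' => row 1
  'f' => row 2
  'o' => row 1
  'i' => row 0
  'p' => row 1
  'g' => row 2
  'f' => row 1
  'm' => row 0
  'c' => row 1
Rows:
  Row 0: "iim"
  Row 1: "bopfc"
  Row 2: "fg"
First row length: 3

3


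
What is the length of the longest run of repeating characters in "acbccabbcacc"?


Input: "acbccabbcacc"
Scanning for longest run:
  Position 1 ('c'): new char, reset run to 1
  Position 2 ('b'): new char, reset run to 1
  Position 3 ('c'): new char, reset run to 1
  Position 4 ('c'): continues run of 'c', length=2
  Position 5 ('a'): new char, reset run to 1
  Position 6 ('b'): new char, reset run to 1
  Position 7 ('b'): continues run of 'b', length=2
  Position 8 ('c'): new char, reset run to 1
  Position 9 ('a'): new char, reset run to 1
  Position 10 ('c'): new char, reset run to 1
  Position 11 ('c'): continues run of 'c', length=2
Longest run: 'c' with length 2

2


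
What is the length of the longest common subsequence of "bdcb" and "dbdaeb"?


LCS of "bdcb" and "dbdaeb"
DP table:
           d    b    d    a    e    b
      0    0    0    0    0    0    0
  b   0    0    1    1    1    1    1
  d   0    1    1    2    2    2    2
  c   0    1    1    2    2    2    2
  b   0    1    2    2    2    2    3
LCS length = dp[4][6] = 3

3


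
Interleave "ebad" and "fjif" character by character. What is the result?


Interleaving "ebad" and "fjif":
  Position 0: 'e' from first, 'f' from second => "ef"
  Position 1: 'b' from first, 'j' from second => "bj"
  Position 2: 'a' from first, 'i' from second => "ai"
  Position 3: 'd' from first, 'f' from second => "df"
Result: efbjaidf

efbjaidf


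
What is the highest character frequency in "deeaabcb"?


Input: deeaabcb
Character counts:
  'a': 2
  'b': 2
  'c': 1
  'd': 1
  'e': 2
Maximum frequency: 2

2


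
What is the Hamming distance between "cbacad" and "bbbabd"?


Comparing "cbacad" and "bbbabd" position by position:
  Position 0: 'c' vs 'b' => differ
  Position 1: 'b' vs 'b' => same
  Position 2: 'a' vs 'b' => differ
  Position 3: 'c' vs 'a' => differ
  Position 4: 'a' vs 'b' => differ
  Position 5: 'd' vs 'd' => same
Total differences (Hamming distance): 4

4


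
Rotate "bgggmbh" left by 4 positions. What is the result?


Input: "bgggmbh", rotate left by 4
First 4 characters: "bggg"
Remaining characters: "mbh"
Concatenate remaining + first: "mbh" + "bggg" = "mbhbggg"

mbhbggg


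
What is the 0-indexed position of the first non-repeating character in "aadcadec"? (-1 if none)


Input: aadcadec
Character frequencies:
  'a': 3
  'c': 2
  'd': 2
  'e': 1
Scanning left to right for freq == 1:
  Position 0 ('a'): freq=3, skip
  Position 1 ('a'): freq=3, skip
  Position 2 ('d'): freq=2, skip
  Position 3 ('c'): freq=2, skip
  Position 4 ('a'): freq=3, skip
  Position 5 ('d'): freq=2, skip
  Position 6 ('e'): unique! => answer = 6

6


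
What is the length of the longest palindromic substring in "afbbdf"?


Input: "afbbdf"
Checking substrings for palindromes:
  [2:4] "bb" (len 2) => palindrome
Longest palindromic substring: "bb" with length 2

2


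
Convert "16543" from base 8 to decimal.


Input: "16543" in base 8
Positional expansion:
  Digit '1' (value 1) x 8^4 = 4096
  Digit '6' (value 6) x 8^3 = 3072
  Digit '5' (value 5) x 8^2 = 320
  Digit '4' (value 4) x 8^1 = 32
  Digit '3' (value 3) x 8^0 = 3
Sum = 7523

7523


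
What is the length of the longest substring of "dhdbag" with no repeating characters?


Input: "dhdbag"
Sliding window (track last position of each char):
  Position 0 ('d'): window [0,0] length 1 -- new best
  Position 1 ('h'): window [0,1] length 2 -- new best
  Position 2 ('d'): repeat (last at 0), move window start to 1
  Position 2 ('d'): window [1,2] length 2
  Position 3 ('b'): window [1,3] length 3 -- new best
  Position 4 ('a'): window [1,4] length 4 -- new best
  Position 5 ('g'): window [1,5] length 5 -- new best
Longest substring with no repeats: "hdbag" with length 5

5


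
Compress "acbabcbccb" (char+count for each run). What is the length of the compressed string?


Input: acbabcbccb
Runs:
  'a' x 1 => "a1"
  'c' x 1 => "c1"
  'b' x 1 => "b1"
  'a' x 1 => "a1"
  'b' x 1 => "b1"
  'c' x 1 => "c1"
  'b' x 1 => "b1"
  'c' x 2 => "c2"
  'b' x 1 => "b1"
Compressed: "a1c1b1a1b1c1b1c2b1"
Compressed length: 18

18


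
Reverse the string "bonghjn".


Input: bonghjn
Reading characters right to left:
  Position 6: 'n'
  Position 5: 'j'
  Position 4: 'h'
  Position 3: 'g'
  Position 2: 'n'
  Position 1: 'o'
  Position 0: 'b'
Reversed: njhgnob

njhgnob


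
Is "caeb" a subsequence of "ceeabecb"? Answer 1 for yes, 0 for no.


Check if "caeb" is a subsequence of "ceeabecb"
Greedy scan:
  Position 0 ('c'): matches sub[0] = 'c'
  Position 1 ('e'): no match needed
  Position 2 ('e'): no match needed
  Position 3 ('a'): matches sub[1] = 'a'
  Position 4 ('b'): no match needed
  Position 5 ('e'): matches sub[2] = 'e'
  Position 6 ('c'): no match needed
  Position 7 ('b'): matches sub[3] = 'b'
All 4 characters matched => is a subsequence

1


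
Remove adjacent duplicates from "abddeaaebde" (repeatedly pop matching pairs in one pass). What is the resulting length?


Input: abddeaaebde
Stack-based adjacent duplicate removal:
  Read 'a': push. Stack: a
  Read 'b': push. Stack: ab
  Read 'd': push. Stack: abd
  Read 'd': matches stack top 'd' => pop. Stack: ab
  Read 'e': push. Stack: abe
  Read 'a': push. Stack: abea
  Read 'a': matches stack top 'a' => pop. Stack: abe
  Read 'e': matches stack top 'e' => pop. Stack: ab
  Read 'b': matches stack top 'b' => pop. Stack: a
  Read 'd': push. Stack: ad
  Read 'e': push. Stack: ade
Final stack: "ade" (length 3)

3


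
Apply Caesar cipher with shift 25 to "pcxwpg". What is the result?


Caesar cipher: shift "pcxwpg" by 25
  'p' (pos 15) + 25 = pos 14 = 'o'
  'c' (pos 2) + 25 = pos 1 = 'b'
  'x' (pos 23) + 25 = pos 22 = 'w'
  'w' (pos 22) + 25 = pos 21 = 'v'
  'p' (pos 15) + 25 = pos 14 = 'o'
  'g' (pos 6) + 25 = pos 5 = 'f'
Result: obwvof

obwvof


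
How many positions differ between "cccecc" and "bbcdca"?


Comparing "cccecc" and "bbcdca" position by position:
  Position 0: 'c' vs 'b' => DIFFER
  Position 1: 'c' vs 'b' => DIFFER
  Position 2: 'c' vs 'c' => same
  Position 3: 'e' vs 'd' => DIFFER
  Position 4: 'c' vs 'c' => same
  Position 5: 'c' vs 'a' => DIFFER
Positions that differ: 4

4


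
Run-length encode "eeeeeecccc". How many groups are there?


Input: eeeeeecccc
Scanning for consecutive runs:
  Group 1: 'e' x 6 (positions 0-5)
  Group 2: 'c' x 4 (positions 6-9)
Total groups: 2

2


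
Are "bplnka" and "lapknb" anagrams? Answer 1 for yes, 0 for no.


Strings: "bplnka", "lapknb"
Sorted first:  abklnp
Sorted second: abklnp
Sorted forms match => anagrams

1


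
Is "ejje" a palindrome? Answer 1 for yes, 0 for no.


Input: ejje
Reversed: ejje
  Compare pos 0 ('e') with pos 3 ('e'): match
  Compare pos 1 ('j') with pos 2 ('j'): match
Result: palindrome

1


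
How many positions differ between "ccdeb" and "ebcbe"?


Comparing "ccdeb" and "ebcbe" position by position:
  Position 0: 'c' vs 'e' => DIFFER
  Position 1: 'c' vs 'b' => DIFFER
  Position 2: 'd' vs 'c' => DIFFER
  Position 3: 'e' vs 'b' => DIFFER
  Position 4: 'b' vs 'e' => DIFFER
Positions that differ: 5

5


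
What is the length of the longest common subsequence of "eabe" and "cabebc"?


LCS of "eabe" and "cabebc"
DP table:
           c    a    b    e    b    c
      0    0    0    0    0    0    0
  e   0    0    0    0    1    1    1
  a   0    0    1    1    1    1    1
  b   0    0    1    2    2    2    2
  e   0    0    1    2    3    3    3
LCS length = dp[4][6] = 3

3


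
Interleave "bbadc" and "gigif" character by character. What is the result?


Interleaving "bbadc" and "gigif":
  Position 0: 'b' from first, 'g' from second => "bg"
  Position 1: 'b' from first, 'i' from second => "bi"
  Position 2: 'a' from first, 'g' from second => "ag"
  Position 3: 'd' from first, 'i' from second => "di"
  Position 4: 'c' from first, 'f' from second => "cf"
Result: bgbiagdicf

bgbiagdicf


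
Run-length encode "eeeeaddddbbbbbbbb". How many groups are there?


Input: eeeeaddddbbbbbbbb
Scanning for consecutive runs:
  Group 1: 'e' x 4 (positions 0-3)
  Group 2: 'a' x 1 (positions 4-4)
  Group 3: 'd' x 4 (positions 5-8)
  Group 4: 'b' x 8 (positions 9-16)
Total groups: 4

4


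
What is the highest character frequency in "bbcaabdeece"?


Input: bbcaabdeece
Character counts:
  'a': 2
  'b': 3
  'c': 2
  'd': 1
  'e': 3
Maximum frequency: 3

3


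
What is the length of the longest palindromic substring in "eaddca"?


Input: "eaddca"
Checking substrings for palindromes:
  [2:4] "dd" (len 2) => palindrome
Longest palindromic substring: "dd" with length 2

2


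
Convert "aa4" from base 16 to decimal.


Input: "aa4" in base 16
Positional expansion:
  Digit 'a' (value 10) x 16^2 = 2560
  Digit 'a' (value 10) x 16^1 = 160
  Digit '4' (value 4) x 16^0 = 4
Sum = 2724

2724


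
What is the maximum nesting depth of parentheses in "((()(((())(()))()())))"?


Input: "((()(((())(()))()())))"
Tracking depth:
  Position 0 '(': depth becomes 1
  Position 1 '(': depth becomes 2
  Position 2 '(': depth becomes 3
  Position 3 ')': depth becomes 2
  Position 4 '(': depth becomes 3
  Position 5 '(': depth becomes 4
  Position 6 '(': depth becomes 5
  Position 7 '(': depth becomes 6
  Position 8 ')': depth becomes 5
  Position 9 ')': depth becomes 4
  Position 10 '(': depth becomes 5
  Position 11 '(': depth becomes 6
  Position 12 ')': depth becomes 5
  Position 13 ')': depth becomes 4
  Position 14 ')': depth becomes 3
  Position 15 '(': depth becomes 4
  Position 16 ')': depth becomes 3
  Position 17 '(': depth becomes 4
  Position 18 ')': depth becomes 3
  Position 19 ')': depth becomes 2
  Position 20 ')': depth becomes 1
  Position 21 ')': depth becomes 0
Maximum depth reached: 6

6


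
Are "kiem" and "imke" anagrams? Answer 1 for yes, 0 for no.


Strings: "kiem", "imke"
Sorted first:  eikm
Sorted second: eikm
Sorted forms match => anagrams

1


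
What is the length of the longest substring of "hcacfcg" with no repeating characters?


Input: "hcacfcg"
Sliding window (track last position of each char):
  Position 0 ('h'): window [0,0] length 1 -- new best
  Position 1 ('c'): window [0,1] length 2 -- new best
  Position 2 ('a'): window [0,2] length 3 -- new best
  Position 3 ('c'): repeat (last at 1), move window start to 2
  Position 3 ('c'): window [2,3] length 2
  Position 4 ('f'): window [2,4] length 3
  Position 5 ('c'): repeat (last at 3), move window start to 4
  Position 5 ('c'): window [4,5] length 2
  Position 6 ('g'): window [4,6] length 3
Longest substring with no repeats: "hca" with length 3

3


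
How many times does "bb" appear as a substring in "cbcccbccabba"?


Searching for "bb" in "cbcccbccabba"
Scanning each position:
  Position 0: "cb" => no
  Position 1: "bc" => no
  Position 2: "cc" => no
  Position 3: "cc" => no
  Position 4: "cb" => no
  Position 5: "bc" => no
  Position 6: "cc" => no
  Position 7: "ca" => no
  Position 8: "ab" => no
  Position 9: "bb" => MATCH
  Position 10: "ba" => no
Total occurrences: 1

1


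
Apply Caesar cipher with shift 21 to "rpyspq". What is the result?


Caesar cipher: shift "rpyspq" by 21
  'r' (pos 17) + 21 = pos 12 = 'm'
  'p' (pos 15) + 21 = pos 10 = 'k'
  'y' (pos 24) + 21 = pos 19 = 't'
  's' (pos 18) + 21 = pos 13 = 'n'
  'p' (pos 15) + 21 = pos 10 = 'k'
  'q' (pos 16) + 21 = pos 11 = 'l'
Result: mktnkl

mktnkl


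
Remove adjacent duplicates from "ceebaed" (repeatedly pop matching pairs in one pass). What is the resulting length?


Input: ceebaed
Stack-based adjacent duplicate removal:
  Read 'c': push. Stack: c
  Read 'e': push. Stack: ce
  Read 'e': matches stack top 'e' => pop. Stack: c
  Read 'b': push. Stack: cb
  Read 'a': push. Stack: cba
  Read 'e': push. Stack: cbae
  Read 'd': push. Stack: cbaed
Final stack: "cbaed" (length 5)

5


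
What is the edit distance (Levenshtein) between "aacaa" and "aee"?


Computing edit distance: "aacaa" -> "aee"
DP table:
           a    e    e
      0    1    2    3
  a   1    0    1    2
  a   2    1    1    2
  c   3    2    2    2
  a   4    3    3    3
  a   5    4    4    4
Edit distance = dp[5][3] = 4

4


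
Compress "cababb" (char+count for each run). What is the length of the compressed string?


Input: cababb
Runs:
  'c' x 1 => "c1"
  'a' x 1 => "a1"
  'b' x 1 => "b1"
  'a' x 1 => "a1"
  'b' x 2 => "b2"
Compressed: "c1a1b1a1b2"
Compressed length: 10

10


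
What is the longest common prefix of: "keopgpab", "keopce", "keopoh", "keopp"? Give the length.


Words: keopgpab, keopce, keopoh, keopp
  Position 0: all 'k' => match
  Position 1: all 'e' => match
  Position 2: all 'o' => match
  Position 3: all 'p' => match
  Position 4: ('g', 'c', 'o', 'p') => mismatch, stop
LCP = "keop" (length 4)

4


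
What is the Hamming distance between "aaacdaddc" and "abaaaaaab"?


Comparing "aaacdaddc" and "abaaaaaab" position by position:
  Position 0: 'a' vs 'a' => same
  Position 1: 'a' vs 'b' => differ
  Position 2: 'a' vs 'a' => same
  Position 3: 'c' vs 'a' => differ
  Position 4: 'd' vs 'a' => differ
  Position 5: 'a' vs 'a' => same
  Position 6: 'd' vs 'a' => differ
  Position 7: 'd' vs 'a' => differ
  Position 8: 'c' vs 'b' => differ
Total differences (Hamming distance): 6

6


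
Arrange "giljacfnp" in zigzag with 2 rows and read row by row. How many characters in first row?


Zigzag "giljacfnp" into 2 rows:
Placing characters:
  'g' => row 0
  'i' => row 1
  'l' => row 0
  'j' => row 1
  'a' => row 0
  'c' => row 1
  'f' => row 0
  'n' => row 1
  'p' => row 0
Rows:
  Row 0: "glafp"
  Row 1: "ijcn"
First row length: 5

5


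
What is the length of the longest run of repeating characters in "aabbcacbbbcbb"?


Input: "aabbcacbbbcbb"
Scanning for longest run:
  Position 1 ('a'): continues run of 'a', length=2
  Position 2 ('b'): new char, reset run to 1
  Position 3 ('b'): continues run of 'b', length=2
  Position 4 ('c'): new char, reset run to 1
  Position 5 ('a'): new char, reset run to 1
  Position 6 ('c'): new char, reset run to 1
  Position 7 ('b'): new char, reset run to 1
  Position 8 ('b'): continues run of 'b', length=2
  Position 9 ('b'): continues run of 'b', length=3
  Position 10 ('c'): new char, reset run to 1
  Position 11 ('b'): new char, reset run to 1
  Position 12 ('b'): continues run of 'b', length=2
Longest run: 'b' with length 3

3


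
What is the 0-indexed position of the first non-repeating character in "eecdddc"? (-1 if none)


Input: eecdddc
Character frequencies:
  'c': 2
  'd': 3
  'e': 2
Scanning left to right for freq == 1:
  Position 0 ('e'): freq=2, skip
  Position 1 ('e'): freq=2, skip
  Position 2 ('c'): freq=2, skip
  Position 3 ('d'): freq=3, skip
  Position 4 ('d'): freq=3, skip
  Position 5 ('d'): freq=3, skip
  Position 6 ('c'): freq=2, skip
  No unique character found => answer = -1

-1


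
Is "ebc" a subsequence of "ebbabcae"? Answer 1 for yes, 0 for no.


Check if "ebc" is a subsequence of "ebbabcae"
Greedy scan:
  Position 0 ('e'): matches sub[0] = 'e'
  Position 1 ('b'): matches sub[1] = 'b'
  Position 2 ('b'): no match needed
  Position 3 ('a'): no match needed
  Position 4 ('b'): no match needed
  Position 5 ('c'): matches sub[2] = 'c'
  Position 6 ('a'): no match needed
  Position 7 ('e'): no match needed
All 3 characters matched => is a subsequence

1


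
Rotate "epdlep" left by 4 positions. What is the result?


Input: "epdlep", rotate left by 4
First 4 characters: "epdl"
Remaining characters: "ep"
Concatenate remaining + first: "ep" + "epdl" = "epepdl"

epepdl


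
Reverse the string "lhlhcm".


Input: lhlhcm
Reading characters right to left:
  Position 5: 'm'
  Position 4: 'c'
  Position 3: 'h'
  Position 2: 'l'
  Position 1: 'h'
  Position 0: 'l'
Reversed: mchlhl

mchlhl


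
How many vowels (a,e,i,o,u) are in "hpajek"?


Input: hpajek
Checking each character:
  'h' at position 0: consonant
  'p' at position 1: consonant
  'a' at position 2: vowel (running total: 1)
  'j' at position 3: consonant
  'e' at position 4: vowel (running total: 2)
  'k' at position 5: consonant
Total vowels: 2

2


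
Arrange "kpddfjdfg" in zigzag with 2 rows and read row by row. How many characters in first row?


Zigzag "kpddfjdfg" into 2 rows:
Placing characters:
  'k' => row 0
  'p' => row 1
  'd' => row 0
  'd' => row 1
  'f' => row 0
  'j' => row 1
  'd' => row 0
  'f' => row 1
  'g' => row 0
Rows:
  Row 0: "kdfdg"
  Row 1: "pdjf"
First row length: 5

5


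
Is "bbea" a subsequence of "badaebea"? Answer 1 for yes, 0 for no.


Check if "bbea" is a subsequence of "badaebea"
Greedy scan:
  Position 0 ('b'): matches sub[0] = 'b'
  Position 1 ('a'): no match needed
  Position 2 ('d'): no match needed
  Position 3 ('a'): no match needed
  Position 4 ('e'): no match needed
  Position 5 ('b'): matches sub[1] = 'b'
  Position 6 ('e'): matches sub[2] = 'e'
  Position 7 ('a'): matches sub[3] = 'a'
All 4 characters matched => is a subsequence

1


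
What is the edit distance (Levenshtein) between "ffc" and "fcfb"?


Computing edit distance: "ffc" -> "fcfb"
DP table:
           f    c    f    b
      0    1    2    3    4
  f   1    0    1    2    3
  f   2    1    1    1    2
  c   3    2    1    2    2
Edit distance = dp[3][4] = 2

2


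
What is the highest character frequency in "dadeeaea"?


Input: dadeeaea
Character counts:
  'a': 3
  'd': 2
  'e': 3
Maximum frequency: 3

3


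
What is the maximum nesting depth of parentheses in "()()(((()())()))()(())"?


Input: "()()(((()())()))()(())"
Tracking depth:
  Position 0 '(': depth becomes 1
  Position 1 ')': depth becomes 0
  Position 2 '(': depth becomes 1
  Position 3 ')': depth becomes 0
  Position 4 '(': depth becomes 1
  Position 5 '(': depth becomes 2
  Position 6 '(': depth becomes 3
  Position 7 '(': depth becomes 4
  Position 8 ')': depth becomes 3
  Position 9 '(': depth becomes 4
  Position 10 ')': depth becomes 3
  Position 11 ')': depth becomes 2
  Position 12 '(': depth becomes 3
  Position 13 ')': depth becomes 2
  Position 14 ')': depth becomes 1
  Position 15 ')': depth becomes 0
  Position 16 '(': depth becomes 1
  Position 17 ')': depth becomes 0
  Position 18 '(': depth becomes 1
  Position 19 '(': depth becomes 2
  Position 20 ')': depth becomes 1
  Position 21 ')': depth becomes 0
Maximum depth reached: 4

4


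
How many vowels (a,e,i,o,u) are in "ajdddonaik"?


Input: ajdddonaik
Checking each character:
  'a' at position 0: vowel (running total: 1)
  'j' at position 1: consonant
  'd' at position 2: consonant
  'd' at position 3: consonant
  'd' at position 4: consonant
  'o' at position 5: vowel (running total: 2)
  'n' at position 6: consonant
  'a' at position 7: vowel (running total: 3)
  'i' at position 8: vowel (running total: 4)
  'k' at position 9: consonant
Total vowels: 4

4


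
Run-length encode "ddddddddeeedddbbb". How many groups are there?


Input: ddddddddeeedddbbb
Scanning for consecutive runs:
  Group 1: 'd' x 8 (positions 0-7)
  Group 2: 'e' x 3 (positions 8-10)
  Group 3: 'd' x 3 (positions 11-13)
  Group 4: 'b' x 3 (positions 14-16)
Total groups: 4

4


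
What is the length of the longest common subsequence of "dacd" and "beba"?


LCS of "dacd" and "beba"
DP table:
           b    e    b    a
      0    0    0    0    0
  d   0    0    0    0    0
  a   0    0    0    0    1
  c   0    0    0    0    1
  d   0    0    0    0    1
LCS length = dp[4][4] = 1

1


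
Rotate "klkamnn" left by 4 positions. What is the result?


Input: "klkamnn", rotate left by 4
First 4 characters: "klka"
Remaining characters: "mnn"
Concatenate remaining + first: "mnn" + "klka" = "mnnklka"

mnnklka


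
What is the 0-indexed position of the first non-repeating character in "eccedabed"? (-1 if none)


Input: eccedabed
Character frequencies:
  'a': 1
  'b': 1
  'c': 2
  'd': 2
  'e': 3
Scanning left to right for freq == 1:
  Position 0 ('e'): freq=3, skip
  Position 1 ('c'): freq=2, skip
  Position 2 ('c'): freq=2, skip
  Position 3 ('e'): freq=3, skip
  Position 4 ('d'): freq=2, skip
  Position 5 ('a'): unique! => answer = 5

5


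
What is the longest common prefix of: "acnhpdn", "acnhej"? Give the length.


Words: acnhpdn, acnhej
  Position 0: all 'a' => match
  Position 1: all 'c' => match
  Position 2: all 'n' => match
  Position 3: all 'h' => match
  Position 4: ('p', 'e') => mismatch, stop
LCP = "acnh" (length 4)

4


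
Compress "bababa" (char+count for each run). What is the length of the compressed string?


Input: bababa
Runs:
  'b' x 1 => "b1"
  'a' x 1 => "a1"
  'b' x 1 => "b1"
  'a' x 1 => "a1"
  'b' x 1 => "b1"
  'a' x 1 => "a1"
Compressed: "b1a1b1a1b1a1"
Compressed length: 12

12


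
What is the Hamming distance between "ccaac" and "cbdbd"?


Comparing "ccaac" and "cbdbd" position by position:
  Position 0: 'c' vs 'c' => same
  Position 1: 'c' vs 'b' => differ
  Position 2: 'a' vs 'd' => differ
  Position 3: 'a' vs 'b' => differ
  Position 4: 'c' vs 'd' => differ
Total differences (Hamming distance): 4

4


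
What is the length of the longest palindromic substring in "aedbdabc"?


Input: "aedbdabc"
Checking substrings for palindromes:
  [2:5] "dbd" (len 3) => palindrome
Longest palindromic substring: "dbd" with length 3

3


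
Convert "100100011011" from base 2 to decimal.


Input: "100100011011" in base 2
Positional expansion:
  Digit '1' (value 1) x 2^11 = 2048
  Digit '0' (value 0) x 2^10 = 0
  Digit '0' (value 0) x 2^9 = 0
  Digit '1' (value 1) x 2^8 = 256
  Digit '0' (value 0) x 2^7 = 0
  Digit '0' (value 0) x 2^6 = 0
  Digit '0' (value 0) x 2^5 = 0
  Digit '1' (value 1) x 2^4 = 16
  Digit '1' (value 1) x 2^3 = 8
  Digit '0' (value 0) x 2^2 = 0
  Digit '1' (value 1) x 2^1 = 2
  Digit '1' (value 1) x 2^0 = 1
Sum = 2331

2331


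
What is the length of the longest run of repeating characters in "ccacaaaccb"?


Input: "ccacaaaccb"
Scanning for longest run:
  Position 1 ('c'): continues run of 'c', length=2
  Position 2 ('a'): new char, reset run to 1
  Position 3 ('c'): new char, reset run to 1
  Position 4 ('a'): new char, reset run to 1
  Position 5 ('a'): continues run of 'a', length=2
  Position 6 ('a'): continues run of 'a', length=3
  Position 7 ('c'): new char, reset run to 1
  Position 8 ('c'): continues run of 'c', length=2
  Position 9 ('b'): new char, reset run to 1
Longest run: 'a' with length 3

3


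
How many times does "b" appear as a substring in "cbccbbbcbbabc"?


Searching for "b" in "cbccbbbcbbabc"
Scanning each position:
  Position 0: "c" => no
  Position 1: "b" => MATCH
  Position 2: "c" => no
  Position 3: "c" => no
  Position 4: "b" => MATCH
  Position 5: "b" => MATCH
  Position 6: "b" => MATCH
  Position 7: "c" => no
  Position 8: "b" => MATCH
  Position 9: "b" => MATCH
  Position 10: "a" => no
  Position 11: "b" => MATCH
  Position 12: "c" => no
Total occurrences: 7

7


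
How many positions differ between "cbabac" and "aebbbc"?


Comparing "cbabac" and "aebbbc" position by position:
  Position 0: 'c' vs 'a' => DIFFER
  Position 1: 'b' vs 'e' => DIFFER
  Position 2: 'a' vs 'b' => DIFFER
  Position 3: 'b' vs 'b' => same
  Position 4: 'a' vs 'b' => DIFFER
  Position 5: 'c' vs 'c' => same
Positions that differ: 4

4


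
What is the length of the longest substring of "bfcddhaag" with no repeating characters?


Input: "bfcddhaag"
Sliding window (track last position of each char):
  Position 0 ('b'): window [0,0] length 1 -- new best
  Position 1 ('f'): window [0,1] length 2 -- new best
  Position 2 ('c'): window [0,2] length 3 -- new best
  Position 3 ('d'): window [0,3] length 4 -- new best
  Position 4 ('d'): repeat (last at 3), move window start to 4
  Position 4 ('d'): window [4,4] length 1
  Position 5 ('h'): window [4,5] length 2
  Position 6 ('a'): window [4,6] length 3
  Position 7 ('a'): repeat (last at 6), move window start to 7
  Position 7 ('a'): window [7,7] length 1
  Position 8 ('g'): window [7,8] length 2
Longest substring with no repeats: "bfcd" with length 4

4


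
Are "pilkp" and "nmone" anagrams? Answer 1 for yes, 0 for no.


Strings: "pilkp", "nmone"
Sorted first:  iklpp
Sorted second: emnno
Differ at position 0: 'i' vs 'e' => not anagrams

0


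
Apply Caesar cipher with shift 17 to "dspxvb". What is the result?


Caesar cipher: shift "dspxvb" by 17
  'd' (pos 3) + 17 = pos 20 = 'u'
  's' (pos 18) + 17 = pos 9 = 'j'
  'p' (pos 15) + 17 = pos 6 = 'g'
  'x' (pos 23) + 17 = pos 14 = 'o'
  'v' (pos 21) + 17 = pos 12 = 'm'
  'b' (pos 1) + 17 = pos 18 = 's'
Result: ujgoms

ujgoms


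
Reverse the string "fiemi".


Input: fiemi
Reading characters right to left:
  Position 4: 'i'
  Position 3: 'm'
  Position 2: 'e'
  Position 1: 'i'
  Position 0: 'f'
Reversed: imeif

imeif


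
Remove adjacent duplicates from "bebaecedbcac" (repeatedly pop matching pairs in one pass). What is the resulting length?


Input: bebaecedbcac
Stack-based adjacent duplicate removal:
  Read 'b': push. Stack: b
  Read 'e': push. Stack: be
  Read 'b': push. Stack: beb
  Read 'a': push. Stack: beba
  Read 'e': push. Stack: bebae
  Read 'c': push. Stack: bebaec
  Read 'e': push. Stack: bebaece
  Read 'd': push. Stack: bebaeced
  Read 'b': push. Stack: bebaecedb
  Read 'c': push. Stack: bebaecedbc
  Read 'a': push. Stack: bebaecedbca
  Read 'c': push. Stack: bebaecedbcac
Final stack: "bebaecedbcac" (length 12)

12


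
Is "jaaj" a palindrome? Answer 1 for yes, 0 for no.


Input: jaaj
Reversed: jaaj
  Compare pos 0 ('j') with pos 3 ('j'): match
  Compare pos 1 ('a') with pos 2 ('a'): match
Result: palindrome

1


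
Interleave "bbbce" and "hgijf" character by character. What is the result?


Interleaving "bbbce" and "hgijf":
  Position 0: 'b' from first, 'h' from second => "bh"
  Position 1: 'b' from first, 'g' from second => "bg"
  Position 2: 'b' from first, 'i' from second => "bi"
  Position 3: 'c' from first, 'j' from second => "cj"
  Position 4: 'e' from first, 'f' from second => "ef"
Result: bhbgbicjef

bhbgbicjef


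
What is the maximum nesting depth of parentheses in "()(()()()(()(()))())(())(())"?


Input: "()(()()()(()(()))())(())(())"
Tracking depth:
  Position 0 '(': depth becomes 1
  Position 1 ')': depth becomes 0
  Position 2 '(': depth becomes 1
  Position 3 '(': depth becomes 2
  Position 4 ')': depth becomes 1
  Position 5 '(': depth becomes 2
  Position 6 ')': depth becomes 1
  Position 7 '(': depth becomes 2
  Position 8 ')': depth becomes 1
  Position 9 '(': depth becomes 2
  Position 10 '(': depth becomes 3
  Position 11 ')': depth becomes 2
  Position 12 '(': depth becomes 3
  Position 13 '(': depth becomes 4
  Position 14 ')': depth becomes 3
  Position 15 ')': depth becomes 2
  Position 16 ')': depth becomes 1
  Position 17 '(': depth becomes 2
  Position 18 ')': depth becomes 1
  Position 19 ')': depth becomes 0
  Position 20 '(': depth becomes 1
  Position 21 '(': depth becomes 2
  Position 22 ')': depth becomes 1
  Position 23 ')': depth becomes 0
  Position 24 '(': depth becomes 1
  Position 25 '(': depth becomes 2
  Position 26 ')': depth becomes 1
  Position 27 ')': depth becomes 0
Maximum depth reached: 4

4


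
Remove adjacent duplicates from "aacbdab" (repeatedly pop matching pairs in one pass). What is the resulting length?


Input: aacbdab
Stack-based adjacent duplicate removal:
  Read 'a': push. Stack: a
  Read 'a': matches stack top 'a' => pop. Stack: (empty)
  Read 'c': push. Stack: c
  Read 'b': push. Stack: cb
  Read 'd': push. Stack: cbd
  Read 'a': push. Stack: cbda
  Read 'b': push. Stack: cbdab
Final stack: "cbdab" (length 5)

5


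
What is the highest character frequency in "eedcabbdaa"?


Input: eedcabbdaa
Character counts:
  'a': 3
  'b': 2
  'c': 1
  'd': 2
  'e': 2
Maximum frequency: 3

3


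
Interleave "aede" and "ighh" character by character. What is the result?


Interleaving "aede" and "ighh":
  Position 0: 'a' from first, 'i' from second => "ai"
  Position 1: 'e' from first, 'g' from second => "eg"
  Position 2: 'd' from first, 'h' from second => "dh"
  Position 3: 'e' from first, 'h' from second => "eh"
Result: aiegdheh

aiegdheh


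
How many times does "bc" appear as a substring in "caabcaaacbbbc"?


Searching for "bc" in "caabcaaacbbbc"
Scanning each position:
  Position 0: "ca" => no
  Position 1: "aa" => no
  Position 2: "ab" => no
  Position 3: "bc" => MATCH
  Position 4: "ca" => no
  Position 5: "aa" => no
  Position 6: "aa" => no
  Position 7: "ac" => no
  Position 8: "cb" => no
  Position 9: "bb" => no
  Position 10: "bb" => no
  Position 11: "bc" => MATCH
Total occurrences: 2

2


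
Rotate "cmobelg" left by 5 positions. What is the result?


Input: "cmobelg", rotate left by 5
First 5 characters: "cmobe"
Remaining characters: "lg"
Concatenate remaining + first: "lg" + "cmobe" = "lgcmobe"

lgcmobe


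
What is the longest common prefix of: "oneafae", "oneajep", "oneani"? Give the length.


Words: oneafae, oneajep, oneani
  Position 0: all 'o' => match
  Position 1: all 'n' => match
  Position 2: all 'e' => match
  Position 3: all 'a' => match
  Position 4: ('f', 'j', 'n') => mismatch, stop
LCP = "onea" (length 4)

4


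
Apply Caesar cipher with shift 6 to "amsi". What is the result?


Caesar cipher: shift "amsi" by 6
  'a' (pos 0) + 6 = pos 6 = 'g'
  'm' (pos 12) + 6 = pos 18 = 's'
  's' (pos 18) + 6 = pos 24 = 'y'
  'i' (pos 8) + 6 = pos 14 = 'o'
Result: gsyo

gsyo


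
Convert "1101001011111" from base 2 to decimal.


Input: "1101001011111" in base 2
Positional expansion:
  Digit '1' (value 1) x 2^12 = 4096
  Digit '1' (value 1) x 2^11 = 2048
  Digit '0' (value 0) x 2^10 = 0
  Digit '1' (value 1) x 2^9 = 512
  Digit '0' (value 0) x 2^8 = 0
  Digit '0' (value 0) x 2^7 = 0
  Digit '1' (value 1) x 2^6 = 64
  Digit '0' (value 0) x 2^5 = 0
  Digit '1' (value 1) x 2^4 = 16
  Digit '1' (value 1) x 2^3 = 8
  Digit '1' (value 1) x 2^2 = 4
  Digit '1' (value 1) x 2^1 = 2
  Digit '1' (value 1) x 2^0 = 1
Sum = 6751

6751


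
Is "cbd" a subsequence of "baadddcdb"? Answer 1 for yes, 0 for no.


Check if "cbd" is a subsequence of "baadddcdb"
Greedy scan:
  Position 0 ('b'): no match needed
  Position 1 ('a'): no match needed
  Position 2 ('a'): no match needed
  Position 3 ('d'): no match needed
  Position 4 ('d'): no match needed
  Position 5 ('d'): no match needed
  Position 6 ('c'): matches sub[0] = 'c'
  Position 7 ('d'): no match needed
  Position 8 ('b'): matches sub[1] = 'b'
Only matched 2/3 characters => not a subsequence

0


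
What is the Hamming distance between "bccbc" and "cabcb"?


Comparing "bccbc" and "cabcb" position by position:
  Position 0: 'b' vs 'c' => differ
  Position 1: 'c' vs 'a' => differ
  Position 2: 'c' vs 'b' => differ
  Position 3: 'b' vs 'c' => differ
  Position 4: 'c' vs 'b' => differ
Total differences (Hamming distance): 5

5


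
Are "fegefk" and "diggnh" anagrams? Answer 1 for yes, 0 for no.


Strings: "fegefk", "diggnh"
Sorted first:  eeffgk
Sorted second: dgghin
Differ at position 0: 'e' vs 'd' => not anagrams

0


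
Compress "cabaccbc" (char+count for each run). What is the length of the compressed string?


Input: cabaccbc
Runs:
  'c' x 1 => "c1"
  'a' x 1 => "a1"
  'b' x 1 => "b1"
  'a' x 1 => "a1"
  'c' x 2 => "c2"
  'b' x 1 => "b1"
  'c' x 1 => "c1"
Compressed: "c1a1b1a1c2b1c1"
Compressed length: 14

14


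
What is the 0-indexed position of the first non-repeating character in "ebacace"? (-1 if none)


Input: ebacace
Character frequencies:
  'a': 2
  'b': 1
  'c': 2
  'e': 2
Scanning left to right for freq == 1:
  Position 0 ('e'): freq=2, skip
  Position 1 ('b'): unique! => answer = 1

1


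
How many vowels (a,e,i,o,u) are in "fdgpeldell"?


Input: fdgpeldell
Checking each character:
  'f' at position 0: consonant
  'd' at position 1: consonant
  'g' at position 2: consonant
  'p' at position 3: consonant
  'e' at position 4: vowel (running total: 1)
  'l' at position 5: consonant
  'd' at position 6: consonant
  'e' at position 7: vowel (running total: 2)
  'l' at position 8: consonant
  'l' at position 9: consonant
Total vowels: 2

2


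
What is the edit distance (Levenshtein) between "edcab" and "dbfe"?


Computing edit distance: "edcab" -> "dbfe"
DP table:
           d    b    f    e
      0    1    2    3    4
  e   1    1    2    3    3
  d   2    1    2    3    4
  c   3    2    2    3    4
  a   4    3    3    3    4
  b   5    4    3    4    4
Edit distance = dp[5][4] = 4

4


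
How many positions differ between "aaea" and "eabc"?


Comparing "aaea" and "eabc" position by position:
  Position 0: 'a' vs 'e' => DIFFER
  Position 1: 'a' vs 'a' => same
  Position 2: 'e' vs 'b' => DIFFER
  Position 3: 'a' vs 'c' => DIFFER
Positions that differ: 3

3


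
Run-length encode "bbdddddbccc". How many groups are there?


Input: bbdddddbccc
Scanning for consecutive runs:
  Group 1: 'b' x 2 (positions 0-1)
  Group 2: 'd' x 5 (positions 2-6)
  Group 3: 'b' x 1 (positions 7-7)
  Group 4: 'c' x 3 (positions 8-10)
Total groups: 4

4


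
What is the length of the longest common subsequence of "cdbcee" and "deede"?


LCS of "cdbcee" and "deede"
DP table:
           d    e    e    d    e
      0    0    0    0    0    0
  c   0    0    0    0    0    0
  d   0    1    1    1    1    1
  b   0    1    1    1    1    1
  c   0    1    1    1    1    1
  e   0    1    2    2    2    2
  e   0    1    2    3    3    3
LCS length = dp[6][5] = 3

3


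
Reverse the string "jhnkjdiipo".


Input: jhnkjdiipo
Reading characters right to left:
  Position 9: 'o'
  Position 8: 'p'
  Position 7: 'i'
  Position 6: 'i'
  Position 5: 'd'
  Position 4: 'j'
  Position 3: 'k'
  Position 2: 'n'
  Position 1: 'h'
  Position 0: 'j'
Reversed: opiidjknhj

opiidjknhj


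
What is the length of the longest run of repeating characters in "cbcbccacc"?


Input: "cbcbccacc"
Scanning for longest run:
  Position 1 ('b'): new char, reset run to 1
  Position 2 ('c'): new char, reset run to 1
  Position 3 ('b'): new char, reset run to 1
  Position 4 ('c'): new char, reset run to 1
  Position 5 ('c'): continues run of 'c', length=2
  Position 6 ('a'): new char, reset run to 1
  Position 7 ('c'): new char, reset run to 1
  Position 8 ('c'): continues run of 'c', length=2
Longest run: 'c' with length 2

2


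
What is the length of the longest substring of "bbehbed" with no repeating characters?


Input: "bbehbed"
Sliding window (track last position of each char):
  Position 0 ('b'): window [0,0] length 1 -- new best
  Position 1 ('b'): repeat (last at 0), move window start to 1
  Position 1 ('b'): window [1,1] length 1
  Position 2 ('e'): window [1,2] length 2 -- new best
  Position 3 ('h'): window [1,3] length 3 -- new best
  Position 4 ('b'): repeat (last at 1), move window start to 2
  Position 4 ('b'): window [2,4] length 3
  Position 5 ('e'): repeat (last at 2), move window start to 3
  Position 5 ('e'): window [3,5] length 3
  Position 6 ('d'): window [3,6] length 4 -- new best
Longest substring with no repeats: "hbed" with length 4

4


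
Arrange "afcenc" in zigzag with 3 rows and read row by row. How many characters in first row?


Zigzag "afcenc" into 3 rows:
Placing characters:
  'a' => row 0
  'f' => row 1
  'c' => row 2
  'e' => row 1
  'n' => row 0
  'c' => row 1
Rows:
  Row 0: "an"
  Row 1: "fec"
  Row 2: "c"
First row length: 2

2


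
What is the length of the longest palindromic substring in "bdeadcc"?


Input: "bdeadcc"
Checking substrings for palindromes:
  [5:7] "cc" (len 2) => palindrome
Longest palindromic substring: "cc" with length 2

2


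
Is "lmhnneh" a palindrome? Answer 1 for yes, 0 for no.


Input: lmhnneh
Reversed: hennhml
  Compare pos 0 ('l') with pos 6 ('h'): MISMATCH
  Compare pos 1 ('m') with pos 5 ('e'): MISMATCH
  Compare pos 2 ('h') with pos 4 ('n'): MISMATCH
Result: not a palindrome

0


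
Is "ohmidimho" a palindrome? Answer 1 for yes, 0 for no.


Input: ohmidimho
Reversed: ohmidimho
  Compare pos 0 ('o') with pos 8 ('o'): match
  Compare pos 1 ('h') with pos 7 ('h'): match
  Compare pos 2 ('m') with pos 6 ('m'): match
  Compare pos 3 ('i') with pos 5 ('i'): match
Result: palindrome

1


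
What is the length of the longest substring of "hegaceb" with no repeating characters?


Input: "hegaceb"
Sliding window (track last position of each char):
  Position 0 ('h'): window [0,0] length 1 -- new best
  Position 1 ('e'): window [0,1] length 2 -- new best
  Position 2 ('g'): window [0,2] length 3 -- new best
  Position 3 ('a'): window [0,3] length 4 -- new best
  Position 4 ('c'): window [0,4] length 5 -- new best
  Position 5 ('e'): repeat (last at 1), move window start to 2
  Position 5 ('e'): window [2,5] length 4
  Position 6 ('b'): window [2,6] length 5
Longest substring with no repeats: "hegac" with length 5

5


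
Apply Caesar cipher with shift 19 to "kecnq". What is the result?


Caesar cipher: shift "kecnq" by 19
  'k' (pos 10) + 19 = pos 3 = 'd'
  'e' (pos 4) + 19 = pos 23 = 'x'
  'c' (pos 2) + 19 = pos 21 = 'v'
  'n' (pos 13) + 19 = pos 6 = 'g'
  'q' (pos 16) + 19 = pos 9 = 'j'
Result: dxvgj

dxvgj


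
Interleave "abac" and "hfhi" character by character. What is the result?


Interleaving "abac" and "hfhi":
  Position 0: 'a' from first, 'h' from second => "ah"
  Position 1: 'b' from first, 'f' from second => "bf"
  Position 2: 'a' from first, 'h' from second => "ah"
  Position 3: 'c' from first, 'i' from second => "ci"
Result: ahbfahci

ahbfahci
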